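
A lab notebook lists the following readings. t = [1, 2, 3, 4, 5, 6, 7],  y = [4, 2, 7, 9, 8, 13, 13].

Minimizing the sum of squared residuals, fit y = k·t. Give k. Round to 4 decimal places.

k = 1.9571

Compute the Gram sums: Σt·t = 140.
Moment sums: Σt·y = 274.
AᵀA·[k]ᵀ = Aᵀy becomes [[140]]·[k]ᵀ = [274]ᵀ.
Hence k = 274 / 140 ≈ 1.95714.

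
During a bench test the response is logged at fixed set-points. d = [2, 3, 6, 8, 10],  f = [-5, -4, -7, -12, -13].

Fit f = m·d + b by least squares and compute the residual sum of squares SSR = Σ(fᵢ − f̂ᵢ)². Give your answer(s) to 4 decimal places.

SSR = 5.9777

Sums needed: Σd·d = 213, Σd = 29, Σ1 = 5.
Right-hand side: Σd·f = -290, Σf = -41.
XᵀX·[m, b]ᵀ = Xᵀf becomes [[213, 29]; [29, 5]]·[m, b]ᵀ = [-290, -41]ᵀ.
det = 213·5 − 29² = 224.
m = ((-290)·5 − 29·(-41))/224 = -261/224; b = (213·(-41) − 29·(-290))/224 = -323/224.
Residuals: -275/224, 15/16, 321/224, -277/224, 3/32; SSR = 1339/224.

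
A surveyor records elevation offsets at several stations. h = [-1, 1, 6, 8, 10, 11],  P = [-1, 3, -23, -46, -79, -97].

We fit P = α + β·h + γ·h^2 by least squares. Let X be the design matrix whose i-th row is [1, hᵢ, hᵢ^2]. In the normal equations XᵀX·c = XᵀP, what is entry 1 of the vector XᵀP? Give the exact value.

Entry 1 ↔ basis 1, so (XᵀP)_{1} = Σᵢ Pᵢ = (1)·(-1) + (1)·(3) + (1)·(-23) + (1)·(-46) + (1)·(-79) + (1)·(-97) = -243.

-243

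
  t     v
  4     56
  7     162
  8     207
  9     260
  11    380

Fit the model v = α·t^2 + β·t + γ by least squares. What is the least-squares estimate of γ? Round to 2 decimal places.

Forming XᵀX = [[27955, 2979, 331]; [2979, 331, 39]; [331, 39, 5]] and Xᵀv = [89122, 9534, 1065]ᵀ gives XᵀX·[α, β, γ]ᵀ = Xᵀv.
Inverting the 3×3 Gram matrix, [α, β, γ]ᵀ = [14531/5224, 23811/5224, -17483/2612]ᵀ.

γ = -6.69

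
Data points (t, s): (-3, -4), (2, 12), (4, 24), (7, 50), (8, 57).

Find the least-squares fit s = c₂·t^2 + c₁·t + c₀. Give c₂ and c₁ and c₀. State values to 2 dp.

Compute the Gram sums: Σt^2·t^2 = 6850, Σt^2·t = 900, Σt^2 = 142, Σt·t = 142, Σt = 18, Σ1 = 5.
And Σt^2·s = 6494, Σt·s = 938, Σs = 139.
XᵀX·[c₂, c₁, c₀]ᵀ = Xᵀs becomes [[6850, 900, 142]; [900, 142, 18]; [142, 18, 5]]·[c₂, c₁, c₀]ᵀ = [6494, 938, 139]ᵀ.
Inverting the 3×3 Gram matrix, [c₂, c₁, c₀]ᵀ = [33054/82903, 303458/82903, 273521/82903]ᵀ.

c₂ = 0.40, c₁ = 3.66, c₀ = 3.30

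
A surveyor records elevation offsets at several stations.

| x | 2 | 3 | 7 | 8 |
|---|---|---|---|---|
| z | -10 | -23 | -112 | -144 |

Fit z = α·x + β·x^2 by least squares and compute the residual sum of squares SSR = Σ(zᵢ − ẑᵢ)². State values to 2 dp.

SSR = 1.19

With design matrix M, MᵀM = [[126, 890]; [890, 6594]] and Mᵀz = [-2025, -14951]ᵀ.
Determinant 126·6594 − 890² = 38744.
α = ((-2025)·6594 − 890·(-14951))/38744 = -11615/9686; β = (126·(-14951) − 890·(-2025))/38744 = -10197/4843.
Residuals: 137/167, -4387/9686, -4221/9686, 1676/4843; SSR = 11505/9686.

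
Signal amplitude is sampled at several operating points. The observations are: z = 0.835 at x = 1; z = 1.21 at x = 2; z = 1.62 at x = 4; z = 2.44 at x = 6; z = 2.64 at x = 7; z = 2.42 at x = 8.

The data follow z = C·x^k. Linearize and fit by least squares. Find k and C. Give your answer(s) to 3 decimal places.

Let Y = ln z. Fitting Y = k·ln x + ln C by least squares:
Σln x = 7.8966, Σ(ln x)² = 13.7233, Σln z = 3.2393, Σln x·ln z = 6.1260.
Equations: 13.7233·k + 7.8966·ln C = 6.1260;  7.8966·k + 6·ln C = 3.2393.
Δ = 13.7233·6 − (7.8966)² = 19.9843; k = (6.1260·6 − 7.8966·3.2393)/19.9843 = 0.55927, ln C = (13.7233·3.2393 − 7.8966·6.1260)/19.9843 = -0.19617, so C = exp(-0.19617) = 0.82187.

k = 0.559, C = 0.822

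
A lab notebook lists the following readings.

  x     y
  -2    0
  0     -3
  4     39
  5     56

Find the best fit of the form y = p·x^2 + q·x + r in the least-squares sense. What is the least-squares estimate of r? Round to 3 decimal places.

r = -2.247

The normal equations are: 897·p + 181·q + 45·r = 2024;  181·p + 45·q + 7·r = 436;  45·p + 7·q + 4·r = 92.
(Σx^2·x^2 = 897, Σx^2·x = 181, Σx^2 = 45, Σx·x = 45, Σx = 7, Σ1 = 4, Σx^2·y = 2024, Σx·y = 436, Σy = 92.)
Row-reducing yields p = 4271/2342, q = 6331/2342, r = -2631/1171.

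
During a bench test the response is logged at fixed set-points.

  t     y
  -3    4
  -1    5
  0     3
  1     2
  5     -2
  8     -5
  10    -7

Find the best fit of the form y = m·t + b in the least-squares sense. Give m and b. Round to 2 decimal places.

Entries of XᵀX: Σt·t = 200, Σt = 20, Σ1 = 7.
For Xᵀy: Σt·y = -135, Σy = 0.
Normal equations: [[200, 20]; [20, 7]]·[m, b]ᵀ = [-135, 0]ᵀ.
Δ = 200·7 − 20² = 1000.
m = ((-135)·7 − 20·0)/1000 = -189/200; b = (200·0 − 20·(-135))/1000 = 27/10.

m = -0.95, b = 2.70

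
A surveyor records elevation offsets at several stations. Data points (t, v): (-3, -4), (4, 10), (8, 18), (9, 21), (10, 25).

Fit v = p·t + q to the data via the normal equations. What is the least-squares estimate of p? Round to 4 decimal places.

p = 2.1466

Forming MᵀM = [[270, 28]; [28, 5]] and Mᵀv = [635, 70]ᵀ gives MᵀM·[p, q]ᵀ = Mᵀv.
Eliminating q: 5·(row 1) − 28·(row 2) gives 566·p = 5·635 − 28·70 = 1215, so p = 1215/566.
Then q = (70 − 28·(1215/566))/5 = 560/283.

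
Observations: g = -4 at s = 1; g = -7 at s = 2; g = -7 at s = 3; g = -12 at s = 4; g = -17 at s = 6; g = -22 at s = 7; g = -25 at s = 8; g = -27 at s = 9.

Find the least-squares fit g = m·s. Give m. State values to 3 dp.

Entries of AᵀA: Σs·s = 260.
And Σs·g = -786.
m = (-786)/260 = -3.02308.

m = -3.023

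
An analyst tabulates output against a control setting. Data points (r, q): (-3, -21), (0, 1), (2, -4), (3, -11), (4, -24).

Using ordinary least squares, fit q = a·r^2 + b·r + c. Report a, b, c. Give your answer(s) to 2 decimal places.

The normal system XᵀX·[a, b, c]ᵀ = Xᵀq is [[434, 72, 38]; [72, 38, 6]; [38, 6, 5]]·[a, b, c]ᵀ = [-688, -74, -59]ᵀ.
Row-reducing yields a = -829/429, b = 222/143, c = 439/429.

a = -1.93, b = 1.55, c = 1.02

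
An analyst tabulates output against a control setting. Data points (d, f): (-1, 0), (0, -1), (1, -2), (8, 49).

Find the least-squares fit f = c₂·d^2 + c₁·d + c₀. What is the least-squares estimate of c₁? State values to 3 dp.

Forming AᵀA = [[4098, 512, 66]; [512, 66, 8]; [66, 8, 4]] and Aᵀf = [3134, 390, 46]ᵀ gives AᵀA·[c₂, c₁, c₀]ᵀ = Aᵀf.
Row-reducing yields c₂ = 551/605, c₁ = -2909/3025, c₀ = -4852/3025.

c₁ = -0.962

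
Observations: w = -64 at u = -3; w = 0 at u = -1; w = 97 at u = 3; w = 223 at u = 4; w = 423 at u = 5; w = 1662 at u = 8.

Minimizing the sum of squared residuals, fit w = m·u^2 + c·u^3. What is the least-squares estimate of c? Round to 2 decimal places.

c = 3.01

The normal system AᵀA·[m, c]ᵀ = Aᵀw is [[5140, 36916]; [36916, 283324]]·[m, c]ᵀ = [120808, 922438]ᵀ.
Eliminating c: 283324·(row 1) − 36916·(row 2) gives 93494304·m = 283324·120808 − 36916·922438 = 175084584, so m = 7295191/3895596.
Then c = (922438 − 36916·(7295191/3895596))/283324 = 11732633/3895596.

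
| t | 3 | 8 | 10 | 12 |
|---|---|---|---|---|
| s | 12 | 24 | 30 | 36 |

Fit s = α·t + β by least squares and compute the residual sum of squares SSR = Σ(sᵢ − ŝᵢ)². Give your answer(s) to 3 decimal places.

SSR = 1.207

Entries of MᵀM: Σt·t = 317, Σt = 33, Σ1 = 4.
And Σt·s = 960, Σs = 102.
Eliminating β: 4·(row 1) − 33·(row 2) gives 179·α = 4·960 − 33·102 = 474, so α = 474/179.
Then β = (102 − 33·(474/179))/4 = 654/179.
Residuals: 72/179, -150/179, -24/179, 102/179; SSR = 216/179.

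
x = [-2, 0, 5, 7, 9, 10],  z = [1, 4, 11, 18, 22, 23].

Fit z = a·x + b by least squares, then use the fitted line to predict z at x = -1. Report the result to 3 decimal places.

ẑ = 2.114

Entries of AᵀA: Σx·x = 259, Σx = 29, Σ1 = 6.
And Σx·z = 607, Σz = 79.
AᵀA·[a, b]ᵀ = Aᵀz becomes [[259, 29]; [29, 6]]·[a, b]ᵀ = [607, 79]ᵀ.
Determinant 259·6 − 29² = 713.
a = (607·6 − 29·79)/713 = 1351/713; b = (259·79 − 29·607)/713 = 2858/713.
At x = -1: ẑ = (1351/713)·(-1) + (2858/713)·(1) = 1507/713.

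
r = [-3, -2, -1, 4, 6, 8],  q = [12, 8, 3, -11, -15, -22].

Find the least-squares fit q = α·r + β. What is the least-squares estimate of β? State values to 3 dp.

Sums needed: Σr·r = 130, Σr = 12, Σ1 = 6.
Right-hand side: Σr·q = -365, Σq = -25.
Normal equations: [[130, 12]; [12, 6]]·[α, β]ᵀ = [-365, -25]ᵀ.
det = 130·6 − 12² = 636.
α = ((-365)·6 − 12·(-25))/636 = -315/106; β = (130·(-25) − 12·(-365))/636 = 565/318.

β = 1.777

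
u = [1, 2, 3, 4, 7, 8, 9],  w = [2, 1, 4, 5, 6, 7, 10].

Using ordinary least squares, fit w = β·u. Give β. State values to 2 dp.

Normal-equation sums: Σu·u = 224.
Moment sums: Σu·w = 224.
Normal equations: [[224]]·[β]ᵀ = [224]ᵀ.
β = 224/224 = 1.

β = 1.00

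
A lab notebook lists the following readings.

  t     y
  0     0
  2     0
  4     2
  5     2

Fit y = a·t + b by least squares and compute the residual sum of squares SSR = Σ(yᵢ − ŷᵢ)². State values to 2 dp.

SSR = 0.68

Normal-equation sums: Σt·t = 45, Σt = 11, Σ1 = 4.
And Σt·y = 18, Σy = 4.
XᵀX·[a, b]ᵀ = Xᵀy becomes [[45, 11]; [11, 4]]·[a, b]ᵀ = [18, 4]ᵀ.
Determinant 45·4 − 11² = 59.
a = (18·4 − 11·4)/59 = 28/59; b = (45·4 − 11·18)/59 = -18/59.
Residuals: 18/59, -38/59, 24/59, -4/59; SSR = 40/59.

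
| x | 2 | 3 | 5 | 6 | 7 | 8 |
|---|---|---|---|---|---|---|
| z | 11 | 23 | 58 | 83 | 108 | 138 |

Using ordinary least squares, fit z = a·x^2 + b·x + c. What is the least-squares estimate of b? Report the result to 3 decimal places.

b = 3.846

The normal system AᵀA·[a, b, c]ᵀ = Aᵀz is [[8515, 1231, 187]; [1231, 187, 31]; [187, 31, 6]]·[a, b, c]ᵀ = [18813, 2739, 421]ᵀ.
Row-reducing yields a = 487/280, b = 1077/280, c = -137/35.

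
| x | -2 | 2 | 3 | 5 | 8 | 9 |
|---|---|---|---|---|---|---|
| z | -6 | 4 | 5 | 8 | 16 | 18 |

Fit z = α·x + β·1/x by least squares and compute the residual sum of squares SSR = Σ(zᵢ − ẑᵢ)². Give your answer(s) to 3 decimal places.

Compute the Gram sums: Σx·x = 187, Σx·1/x = 6, Σ1/x·1/x = 88009/129600.
Right-hand side: Σx·z = 365, Σ1/x·z = 184/15.
AᵀA·[α, β]ᵀ = Aᵀz becomes [[187, 6]; [6, 88009/129600]]·[α, β]ᵀ = [365, 184/15]ᵀ.
Eliminating β: (88009/129600)·(row 1) − 6·(row 2) gives (11792083/129600)·α = (88009/129600)·365 − 6·(184/15) = 903389/5184, so α = 22584725/11792083.
Then β = ((184/15) − 6·(22584725/11792083))/(88009/129600) = 13461120/11792083.
Residuals: -18852488/11792083, -4731678/11792083, -13280800/11792083, -21279185/11792083, 6312888/11792083, 7499289/11792083; SSR = 93544146/11792083.

SSR = 7.933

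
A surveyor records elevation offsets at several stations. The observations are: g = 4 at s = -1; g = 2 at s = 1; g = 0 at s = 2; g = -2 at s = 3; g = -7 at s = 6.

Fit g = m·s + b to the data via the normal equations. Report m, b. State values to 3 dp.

m = -1.619, b = 2.963

Compute the Gram sums: Σs·s = 51, Σs = 11, Σ1 = 5.
Moment sums: Σs·g = -50, Σg = -3.
Eliminating b: 5·(row 1) − 11·(row 2) gives 134·m = 5·(-50) − 11·(-3) = -217, so m = -217/134.
Then b = ((-3) − 11·(-217/134))/5 = 397/134.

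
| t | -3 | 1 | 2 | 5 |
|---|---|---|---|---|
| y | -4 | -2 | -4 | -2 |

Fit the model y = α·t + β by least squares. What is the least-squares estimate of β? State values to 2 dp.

β = -3.27

From the data, Σt·t = 39, Σt = 5, Σ1 = 4.
Right-hand side: Σt·y = -8, Σy = -12.
So AᵀA·[α, β]ᵀ = Aᵀy: [[39, 5]; [5, 4]]·[α, β]ᵀ = [-8, -12]ᵀ.
Eliminating β: 4·(row 1) − 5·(row 2) gives 131·α = 4·(-8) − 5·(-12) = 28, so α = 28/131.
Then β = ((-12) − 5·(28/131))/4 = -428/131.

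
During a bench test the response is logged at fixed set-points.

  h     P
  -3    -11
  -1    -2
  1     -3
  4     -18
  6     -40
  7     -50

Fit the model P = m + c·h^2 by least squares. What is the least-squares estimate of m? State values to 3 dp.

m = -1.789

The normal equations are: 6·m + 112·c = -124;  112·m + 4036·c = -4282.
(Σ1 = 6, Σh^2 = 112, Σh^2·h^2 = 4036, ΣP = -124, Σh^2·P = -4282.)
Δ = 6·4036 − 112² = 11672.
m = ((-124)·4036 − 112·(-4282))/11672 = -2610/1459; c = (6·(-4282) − 112·(-124))/11672 = -2951/2918.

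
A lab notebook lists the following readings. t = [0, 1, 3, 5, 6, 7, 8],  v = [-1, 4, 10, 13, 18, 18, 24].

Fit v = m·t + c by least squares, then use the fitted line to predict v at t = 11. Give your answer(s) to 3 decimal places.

Entries of XᵀX: Σt·t = 184, Σt = 30, Σ1 = 7.
Right-hand side: Σt·v = 525, Σv = 86.
Determinant 184·7 − 30² = 388.
m = (525·7 − 30·86)/388 = 1095/388; c = (184·86 − 30·525)/388 = 37/194.
At t = 11: v̂ = (1095/388)·(11) + (37/194)·(1) = 12119/388.

v̂ = 31.235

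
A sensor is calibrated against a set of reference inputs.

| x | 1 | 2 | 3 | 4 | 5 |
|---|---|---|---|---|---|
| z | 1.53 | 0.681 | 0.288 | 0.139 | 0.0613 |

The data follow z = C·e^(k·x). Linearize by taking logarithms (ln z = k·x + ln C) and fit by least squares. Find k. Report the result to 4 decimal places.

k = -0.8024

Taking logs, ln z = k·x + ln C, so regress ln z on x.
Σx = 15.0000, Σ(x)² = 55.0000, Σln z = -5.9690, Σx·ln z = -25.9305.
Equations: 55.0000·k + 15.0000·ln C = -25.9305;  15.0000·k + 5·ln C = -5.9690.
Δ = 55.0000·5 − (15.0000)² = 50.0000; k = (-25.9305·5 − 15.0000·-5.9690)/50.0000 = -0.80236, ln C = (55.0000·-5.9690 − 15.0000·-25.9305)/50.0000 = 1.21328.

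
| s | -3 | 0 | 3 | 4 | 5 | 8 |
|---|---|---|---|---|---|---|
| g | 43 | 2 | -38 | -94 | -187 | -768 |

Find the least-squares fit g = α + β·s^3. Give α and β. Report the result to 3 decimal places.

The normal equations are: 6·α + 701·β = -1042;  701·α + 283323·β = -424794.
(Σ1 = 6, Σs^3 = 701, Σs^3·s^3 = 283323, Σg = -1042, Σs^3·g = -424794.)
Eliminating β: 283323·(row 1) − 701·(row 2) gives 1208537·α = 283323·(-1042) − 701·(-424794) = 2558028, so α = 232548/109867.
Then β = ((-424794) − 701·(232548/109867))/283323 = -165302/109867.

α = 2.117, β = -1.505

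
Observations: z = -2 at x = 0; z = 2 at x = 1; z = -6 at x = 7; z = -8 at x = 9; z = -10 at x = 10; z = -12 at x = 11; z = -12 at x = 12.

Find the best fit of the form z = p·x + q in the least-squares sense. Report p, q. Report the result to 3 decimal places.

p = -1.045, q = 0.609

Entries of AᵀA: Σx·x = 496, Σx = 50, Σ1 = 7.
And Σx·z = -488, Σz = -48.
Δ = 496·7 − 50² = 972.
p = ((-488)·7 − 50·(-48))/972 = -254/243; q = (496·(-48) − 50·(-488))/972 = 148/243.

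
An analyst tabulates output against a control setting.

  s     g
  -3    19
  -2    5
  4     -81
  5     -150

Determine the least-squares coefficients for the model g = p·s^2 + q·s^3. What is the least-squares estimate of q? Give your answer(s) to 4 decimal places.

XᵀX·[p, q]ᵀ = Xᵀg reads: 978·p + 3874·q = -4855;  3874·p + 20514·q = -24487.
Determinant 978·20514 − 3874² = 5054816.
p = ((-4855)·20514 − 3874·(-24487))/5054816 = -11377/12151; q = (978·(-24487) − 3874·(-4855))/5054816 = -321251/315926.

q = -1.0169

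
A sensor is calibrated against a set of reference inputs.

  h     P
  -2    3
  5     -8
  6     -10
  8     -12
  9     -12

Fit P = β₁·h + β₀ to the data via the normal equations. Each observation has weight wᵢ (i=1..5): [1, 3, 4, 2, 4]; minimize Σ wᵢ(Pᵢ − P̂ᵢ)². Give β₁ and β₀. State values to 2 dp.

β₁ = -1.32, β₀ = -1.09

With design matrix X, XᵀWX = [[675, 89]; [89, 14]] and XᵀWP = [-990, -133]ᵀ.
Eliminating β₀: 14·(row 1) − 89·(row 2) gives 1529·β₁ = 14·(-990) − 89·(-133) = -2023, so β₁ = -2023/1529.
Then β₀ = ((-133) − 89·(-2023/1529))/14 = -1665/1529.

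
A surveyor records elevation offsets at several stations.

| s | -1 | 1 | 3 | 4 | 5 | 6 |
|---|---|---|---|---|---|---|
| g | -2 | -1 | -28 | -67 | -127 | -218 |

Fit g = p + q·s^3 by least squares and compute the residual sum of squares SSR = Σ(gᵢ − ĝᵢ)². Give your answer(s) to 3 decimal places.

Forming AᵀA = [[6, 432]; [432, 67108]] and Aᵀg = [-443, -68006]ᵀ gives AᵀA·[p, q]ᵀ = Aᵀg.
Δ = 6·67108 − 432² = 216024.
p = ((-443)·67108 − 432·(-68006))/216024 = -87563/54006; q = (6·(-68006) − 432·(-443))/216024 = -18055/18002.
Residuals: -37307/27003, 43861/27003, 18925/27003, -64279/54006, -287/27003, 13895/54006; SSR = 352187/54006.

SSR = 6.521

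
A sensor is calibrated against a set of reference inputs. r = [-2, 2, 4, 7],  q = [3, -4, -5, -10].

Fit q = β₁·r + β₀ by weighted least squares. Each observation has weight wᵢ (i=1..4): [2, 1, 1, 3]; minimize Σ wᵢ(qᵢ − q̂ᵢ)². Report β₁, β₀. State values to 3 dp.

Compute the Gram sums: Σwᵢ·r·r = 175, Σwᵢ·r = 23, Σwᵢ·1 = 7.
Moment sums: Σwᵢ·r·q = -250, Σwᵢ·q = -33.
Δ = 175·7 − 23² = 696.
β₁ = ((-250)·7 − 23·(-33))/696 = -991/696; β₀ = (175·(-33) − 23·(-250))/696 = -25/696.

β₁ = -1.424, β₀ = -0.036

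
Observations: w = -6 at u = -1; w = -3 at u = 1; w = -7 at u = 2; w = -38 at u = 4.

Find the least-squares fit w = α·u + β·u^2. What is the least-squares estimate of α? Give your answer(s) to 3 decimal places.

Setting ∂/∂α … = 0 gives: 22·α + 72·β = -163;  72·α + 274·β = -645.
(Σu·u = 22, Σu·u^2 = 72, Σu^2·u^2 = 274, Σu·w = -163, Σu^2·w = -645.)
Eliminating β: 274·(row 1) − 72·(row 2) gives 844·α = 274·(-163) − 72·(-645) = 1778, so α = 889/422.
Then β = ((-645) − 72·(889/422))/274 = -1227/422.

α = 2.107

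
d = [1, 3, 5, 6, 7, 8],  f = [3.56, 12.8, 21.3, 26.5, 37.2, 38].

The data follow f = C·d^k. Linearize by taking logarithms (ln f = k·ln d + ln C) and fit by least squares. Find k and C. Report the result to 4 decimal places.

k = 1.1517, C = 3.5436

Let Y = ln f. Fitting Y = k·ln d + ln C by least squares:
Σln d = 8.5252, Σ(ln d)² = 15.1183, Σln f = 17.4090, Σln d·ln f = 28.1967.
Equations: 15.1183·k + 8.5252·ln C = 28.1967;  8.5252·k + 6·ln C = 17.4090.
Slope k = (n·Σln d·ln f − Σln d·Σln f)/(n·Σ(ln d)² − (Σln d)²) = (6·28.1967 − 8.5252·17.4090)/18.0313 = 1.15165; ln C = (Σln f − k·Σln d)/n = 1.26515, so C = exp(1.26515) = 3.54363.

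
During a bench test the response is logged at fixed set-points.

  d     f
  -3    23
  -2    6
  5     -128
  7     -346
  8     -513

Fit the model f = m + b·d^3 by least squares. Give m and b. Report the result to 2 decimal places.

Forming MᵀM = [[5, 945]; [945, 396211]] and Mᵀf = [-958, -398003]ᵀ gives MᵀM·[m, b]ᵀ = Mᵀf.
Δ = 5·396211 − 945² = 1088030.
m = ((-958)·396211 − 945·(-398003))/1088030 = -3457303/1088030; b = (5·(-398003) − 945·(-958))/1088030 = -216941/217606.

m = -3.18, b = -1.00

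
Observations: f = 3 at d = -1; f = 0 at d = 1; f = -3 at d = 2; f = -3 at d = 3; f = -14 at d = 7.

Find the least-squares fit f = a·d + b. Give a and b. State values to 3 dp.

MᵀM·[a, b]ᵀ = Mᵀf reads: 64·a + 12·b = -116;  12·a + 5·b = -17.
(Σd·d = 64, Σd = 12, Σ1 = 5, Σd·f = -116, Σf = -17.)
Eliminating b: 5·(row 1) − 12·(row 2) gives 176·a = 5·(-116) − 12·(-17) = -376, so a = -47/22.
Then b = ((-17) − 12·(-47/22))/5 = 19/11.

a = -2.136, b = 1.727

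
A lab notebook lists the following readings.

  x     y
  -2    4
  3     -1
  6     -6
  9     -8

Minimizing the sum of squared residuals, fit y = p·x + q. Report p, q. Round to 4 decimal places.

p = -1.1364, q = 1.7955

Setting ∂/∂p … = 0 gives: 130·p + 16·q = -119;  16·p + 4·q = -11.
Determinant 130·4 − 16² = 264.
p = ((-119)·4 − 16·(-11))/264 = -25/22; q = (130·(-11) − 16·(-119))/264 = 79/44.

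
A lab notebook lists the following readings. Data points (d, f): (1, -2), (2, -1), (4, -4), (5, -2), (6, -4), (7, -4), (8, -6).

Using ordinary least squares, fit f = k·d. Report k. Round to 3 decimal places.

k = -0.667

From the data, Σd·d = 195.
Moment sums: Σd·f = -130.
MᵀM·[k]ᵀ = Mᵀf becomes [[195]]·[k]ᵀ = [-130]ᵀ.
k = (-130)/195 = -0.666667.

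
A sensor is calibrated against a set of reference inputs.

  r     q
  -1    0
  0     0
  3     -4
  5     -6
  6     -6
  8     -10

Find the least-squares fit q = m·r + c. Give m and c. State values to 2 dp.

m = -1.09, c = -0.52

Forming AᵀA = [[135, 21]; [21, 6]] and Aᵀq = [-158, -26]ᵀ gives AᵀA·[m, c]ᵀ = Aᵀq.
Determinant 135·6 − 21² = 369.
m = ((-158)·6 − 21·(-26))/369 = -134/123; c = (135·(-26) − 21·(-158))/369 = -64/123.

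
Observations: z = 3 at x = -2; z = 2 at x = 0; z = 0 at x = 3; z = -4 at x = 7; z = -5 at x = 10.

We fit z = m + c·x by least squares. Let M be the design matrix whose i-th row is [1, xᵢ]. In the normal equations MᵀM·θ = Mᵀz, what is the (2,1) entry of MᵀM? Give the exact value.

Row 2 ↔ basis x, column 1 ↔ basis 1, so (MᵀM)_{2,1} = Σᵢ x = (-2)·(1) + (0)·(1) + (3)·(1) + (7)·(1) + (10)·(1) = 18.

18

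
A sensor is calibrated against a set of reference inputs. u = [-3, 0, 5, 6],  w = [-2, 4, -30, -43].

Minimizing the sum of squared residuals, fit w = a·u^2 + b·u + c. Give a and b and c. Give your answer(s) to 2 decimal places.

Sums needed: Σu^2·u^2 = 2002, Σu^2·u = 314, Σu^2 = 70, Σu·u = 70, Σu = 8, Σ1 = 4.
For Mᵀw: Σu^2·w = -2316, Σu·w = -402, Σw = -71.
MᵀM·[a, b, c]ᵀ = Mᵀw becomes [[2002, 314, 70]; [314, 70, 8]; [70, 8, 4]]·[a, b, c]ᵀ = [-2316, -402, -71]ᵀ.
Solving the 3×3 system (Gaussian elimination) gives a = -4243/3894, b = -5077/3894, c = 2548/649.

a = -1.09, b = -1.30, c = 3.93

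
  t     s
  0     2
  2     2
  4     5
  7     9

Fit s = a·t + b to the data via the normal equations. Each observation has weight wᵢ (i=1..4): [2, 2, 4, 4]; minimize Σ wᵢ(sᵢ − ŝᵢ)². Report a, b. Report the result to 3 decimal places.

Compute the Gram sums: Σwᵢ·t·t = 268, Σwᵢ·t = 48, Σwᵢ·1 = 12.
Right-hand side: Σwᵢ·t·s = 340, Σwᵢ·s = 64.
Normal equations: [[268, 48]; [48, 12]]·[a, b]ᵀ = [340, 64]ᵀ.
Eliminating b: 12·(row 1) − 48·(row 2) gives 912·a = 12·340 − 48·64 = 1008, so a = 21/19.
Then b = (64 − 48·(21/19))/12 = 52/57.

a = 1.105, b = 0.912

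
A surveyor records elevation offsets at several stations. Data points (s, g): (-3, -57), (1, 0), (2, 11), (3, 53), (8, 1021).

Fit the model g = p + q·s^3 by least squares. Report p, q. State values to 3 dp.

p = -2.768, q = 2.000

Entries of MᵀM: Σ1 = 5, Σs^3 = 521, Σs^3·s^3 = 263667.
And Σg = 1028, Σs^3·g = 525810.
Determinant 5·263667 − 521² = 1046894.
p = (1028·263667 − 521·525810)/1046894 = -1448667/523447; q = (5·525810 − 521·1028)/1046894 = 1046731/523447.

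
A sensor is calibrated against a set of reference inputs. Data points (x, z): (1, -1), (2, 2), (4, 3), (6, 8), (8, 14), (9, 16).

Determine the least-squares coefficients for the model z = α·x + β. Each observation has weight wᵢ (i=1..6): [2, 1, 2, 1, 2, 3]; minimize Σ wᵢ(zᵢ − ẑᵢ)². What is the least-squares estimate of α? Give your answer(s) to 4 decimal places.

MᵀWM·[α, β]ᵀ = MᵀWz reads: 445·α + 61·β = 730;  61·α + 11·β = 90.
Determinant 445·11 − 61² = 1174.
α = (730·11 − 61·90)/1174 = 1270/587; β = (445·90 − 61·730)/1174 = -2240/587.

α = 2.1635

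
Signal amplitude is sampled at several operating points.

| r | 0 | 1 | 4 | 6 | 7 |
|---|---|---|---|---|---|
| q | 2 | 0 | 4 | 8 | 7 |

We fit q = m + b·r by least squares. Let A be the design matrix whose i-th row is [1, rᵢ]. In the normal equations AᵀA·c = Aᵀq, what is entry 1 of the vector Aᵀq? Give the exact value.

21

Entry 1 ↔ basis 1, so (Aᵀq)_{1} = Σᵢ qᵢ = (1)·(2) + (1)·(0) + (1)·(4) + (1)·(8) + (1)·(7) = 21.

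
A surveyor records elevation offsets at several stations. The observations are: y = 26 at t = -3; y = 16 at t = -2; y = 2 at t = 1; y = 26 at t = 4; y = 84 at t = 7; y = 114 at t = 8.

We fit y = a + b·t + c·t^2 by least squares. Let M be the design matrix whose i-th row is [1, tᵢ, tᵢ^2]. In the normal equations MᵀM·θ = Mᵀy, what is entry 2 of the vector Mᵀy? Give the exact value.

Entry 2 ↔ basis t, so (Mᵀy)_{2} = Σᵢ (t)·yᵢ = (-3)·(26) + (-2)·(16) + (1)·(2) + (4)·(26) + (7)·(84) + (8)·(114) = 1496.

1496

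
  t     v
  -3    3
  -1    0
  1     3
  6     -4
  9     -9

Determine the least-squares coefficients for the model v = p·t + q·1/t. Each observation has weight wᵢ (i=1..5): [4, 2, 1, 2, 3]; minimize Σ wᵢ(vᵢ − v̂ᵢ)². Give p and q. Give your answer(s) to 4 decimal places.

p = -0.9764, q = 1.8049

Forming XᵀWX = [[354, 12]; [12, 191/54]] and XᵀWv = [-324, -16/3]ᵀ gives XᵀWX·[p, q]ᵀ = XᵀWv.
Δ = 354·(191/54) − 12² = 9973/9.
p = ((-324)·(191/54) − 12·(-16/3))/(9973/9) = -9738/9973; q = (354·(-16/3) − 12·(-324))/(9973/9) = 18000/9973.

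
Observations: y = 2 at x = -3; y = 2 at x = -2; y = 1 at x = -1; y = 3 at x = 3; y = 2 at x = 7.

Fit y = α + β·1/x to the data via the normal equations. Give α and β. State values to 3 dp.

AᵀA·[α, β]ᵀ = Aᵀy reads: 5·α + (-19/14)·β = 10;  (-19/14)·α + (2633/1764)·β = -29/21.
(Σ1 = 5, Σ1/x = -19/14, Σ1/x·1/x = 2633/1764, Σy = 10, Σ1/x·y = -29/21.)
Eliminating β: (2633/1764)·(row 1) − (-19/14)·(row 2) gives (2479/441)·α = (2633/1764)·10 − (-19/14)·(-29/21) = 5756/441, so α = 5756/2479.
Then β = ((-29/21) − (-19/14)·(5756/2479))/(2633/1764) = 2940/2479.

α = 2.322, β = 1.186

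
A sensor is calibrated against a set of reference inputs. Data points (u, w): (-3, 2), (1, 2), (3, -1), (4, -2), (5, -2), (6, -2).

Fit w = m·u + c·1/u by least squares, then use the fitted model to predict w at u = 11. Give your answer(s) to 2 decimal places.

Forming XᵀX = [[96, 6]; [6, 541/400]] and Xᵀw = [-37, -7/30]ᵀ gives XᵀX·[m, c]ᵀ = Xᵀw.
Determinant 96·(541/400) − 6² = 2346/25.
m = ((-37)·(541/400) − 6·(-7/30))/(2346/25) = -19457/37536; c = (96·(-7/30) − 6·(-37))/(2346/25) = 2495/1173.
At u = 11: ŵ = (-19457/37536)·(11) + (2495/1173)·(1/11) = -2274457/412896.

ŵ = -5.51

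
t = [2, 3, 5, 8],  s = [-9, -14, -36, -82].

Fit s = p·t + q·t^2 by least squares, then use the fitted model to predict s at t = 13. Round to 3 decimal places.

ŝ = -201.013

Normal-equation sums: Σt·t = 102, Σt·t^2 = 672, Σt^2·t^2 = 4818.
Right-hand side: Σt·s = -896, Σt^2·s = -6310.
MᵀM·[p, q]ᵀ = Mᵀs becomes [[102, 672]; [672, 4818]]·[p, q]ᵀ = [-896, -6310]ᵀ.
Δ = 102·4818 − 672² = 39852.
p = ((-896)·4818 − 672·(-6310))/39852 = -2128/1107; q = (102·(-6310) − 672·(-896))/39852 = -1153/1107.
At t = 13: ŝ = (-2128/1107)·(13) + (-1153/1107)·(169) = -222521/1107.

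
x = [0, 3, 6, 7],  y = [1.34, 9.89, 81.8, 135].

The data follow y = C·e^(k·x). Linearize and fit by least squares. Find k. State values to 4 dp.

With ln yᵢ as the transformed response and xᵢ as the regressor:
Σx = 16.0000, Σ(x)² = 94.0000, Σln y = 11.8937, Σx·ln y = 67.6372.
Normal system: [[94.0000, 16.0000]; [16.0000, 4]]·[k, ln C]ᵀ = [67.6372, 11.8937]ᵀ.
Solving (det = 120.0000): k = 0.66874, ln C = 0.29848.

k = 0.6687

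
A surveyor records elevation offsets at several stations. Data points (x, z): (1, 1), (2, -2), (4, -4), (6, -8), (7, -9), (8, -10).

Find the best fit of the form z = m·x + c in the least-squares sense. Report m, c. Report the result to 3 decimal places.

Compute the Gram sums: Σx·x = 170, Σx = 28, Σ1 = 6.
And Σx·z = -210, Σz = -32.
Normal equations: [[170, 28]; [28, 6]]·[m, c]ᵀ = [-210, -32]ᵀ.
Δ = 170·6 − 28² = 236.
m = ((-210)·6 − 28·(-32))/236 = -91/59; c = (170·(-32) − 28·(-210))/236 = 110/59.

m = -1.542, c = 1.864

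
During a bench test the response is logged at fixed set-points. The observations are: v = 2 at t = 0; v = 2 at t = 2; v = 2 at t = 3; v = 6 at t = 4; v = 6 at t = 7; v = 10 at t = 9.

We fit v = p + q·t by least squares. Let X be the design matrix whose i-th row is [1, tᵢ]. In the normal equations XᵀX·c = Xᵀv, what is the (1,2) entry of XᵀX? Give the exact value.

25

Row 1 ↔ basis 1, column 2 ↔ basis t, so (XᵀX)_{1,2} = Σᵢ t = (1)·(0) + (1)·(2) + (1)·(3) + (1)·(4) + (1)·(7) + (1)·(9) = 25.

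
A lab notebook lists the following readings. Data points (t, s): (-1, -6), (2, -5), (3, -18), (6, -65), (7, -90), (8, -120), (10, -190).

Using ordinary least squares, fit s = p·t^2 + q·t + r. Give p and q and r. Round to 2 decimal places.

p = -2.05, q = 1.70, r = -2.14

Entries of XᵀX: Σt^2·t^2 = 17891, Σt^2·t = 2105, Σt^2 = 263, Σt·t = 263, Σt = 35, Σ1 = 7.
Right-hand side: Σt^2·s = -33618, Σt·s = -3938, Σs = -494.
So XᵀX·[p, q, r]ᵀ = Xᵀs: [[17891, 2105, 263]; [2105, 263, 35]; [263, 35, 7]]·[p, q, r]ᵀ = [-33618, -3938, -494]ᵀ.
Inverting the 3×3 Gram matrix, [p, q, r]ᵀ = [-289378/141321, 240334/141321, -100850/47107]ᵀ.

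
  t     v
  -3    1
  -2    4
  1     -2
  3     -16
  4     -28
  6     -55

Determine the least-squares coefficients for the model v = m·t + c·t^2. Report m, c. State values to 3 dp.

The normal equations are: 75·m + 273·c = -503;  273·m + 1731·c = -2549.
(Σt·t = 75, Σt·t^2 = 273, Σt^2·t^2 = 1731, Σt·v = -503, Σt^2·v = -2549.)
Δ = 75·1731 − 273² = 55296.
m = ((-503)·1731 − 273·(-2549))/55296 = -607/192; c = (75·(-2549) − 273·(-503))/55296 = -187/192.

m = -3.161, c = -0.974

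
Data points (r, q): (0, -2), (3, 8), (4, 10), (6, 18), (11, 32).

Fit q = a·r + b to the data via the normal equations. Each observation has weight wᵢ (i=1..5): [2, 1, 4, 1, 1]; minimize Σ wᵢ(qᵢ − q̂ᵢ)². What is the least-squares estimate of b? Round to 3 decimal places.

The normal system MᵀWM·[a, b]ᵀ = MᵀWq is [[230, 36]; [36, 9]]·[a, b]ᵀ = [644, 94]ᵀ.
Eliminating b: 9·(row 1) − 36·(row 2) gives 774·a = 9·644 − 36·94 = 2412, so a = 134/43.
Then b = (94 − 36·(134/43))/9 = -782/387.

b = -2.021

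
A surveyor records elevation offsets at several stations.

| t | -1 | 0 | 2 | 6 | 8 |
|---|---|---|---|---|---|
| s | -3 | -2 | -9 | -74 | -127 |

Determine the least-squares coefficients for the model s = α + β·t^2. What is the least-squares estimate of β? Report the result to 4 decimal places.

β = -1.9713

From the data, Σ1 = 5, Σt^2 = 105, Σt^2·t^2 = 5409.
Moment sums: Σs = -215, Σt^2·s = -10831.
Normal equations: [[5, 105]; [105, 5409]]·[α, β]ᵀ = [-215, -10831]ᵀ.
det = 5·5409 − 105² = 16020.
α = ((-215)·5409 − 105·(-10831))/16020 = -428/267; β = (5·(-10831) − 105·(-215))/16020 = -1579/801.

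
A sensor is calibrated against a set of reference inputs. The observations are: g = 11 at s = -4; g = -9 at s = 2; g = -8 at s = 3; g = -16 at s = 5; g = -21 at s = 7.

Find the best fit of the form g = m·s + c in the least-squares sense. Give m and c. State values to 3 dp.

Sums needed: Σs·s = 103, Σs = 13, Σ1 = 5.
Right-hand side: Σs·g = -313, Σg = -43.
So XᵀX·[m, c]ᵀ = Xᵀg: [[103, 13]; [13, 5]]·[m, c]ᵀ = [-313, -43]ᵀ.
Eliminating c: 5·(row 1) − 13·(row 2) gives 346·m = 5·(-313) − 13·(-43) = -1006, so m = -503/173.
Then c = ((-43) − 13·(-503/173))/5 = -180/173.

m = -2.908, c = -1.040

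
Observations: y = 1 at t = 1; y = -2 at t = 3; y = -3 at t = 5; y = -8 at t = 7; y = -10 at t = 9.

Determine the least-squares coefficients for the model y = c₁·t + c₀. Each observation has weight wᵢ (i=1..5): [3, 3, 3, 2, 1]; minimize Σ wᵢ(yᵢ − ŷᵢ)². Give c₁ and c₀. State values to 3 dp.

Entries of AᵀWA: Σwᵢ·t·t = 284, Σwᵢ·t = 50, Σwᵢ·1 = 12.
Moment sums: Σwᵢ·t·y = -262, Σwᵢ·y = -38.
Normal equations: [[284, 50]; [50, 12]]·[c₁, c₀]ᵀ = [-262, -38]ᵀ.
Eliminating c₀: 12·(row 1) − 50·(row 2) gives 908·c₁ = 12·(-262) − 50·(-38) = -1244, so c₁ = -311/227.
Then c₀ = ((-38) − 50·(-311/227))/12 = 577/227.

c₁ = -1.370, c₀ = 2.542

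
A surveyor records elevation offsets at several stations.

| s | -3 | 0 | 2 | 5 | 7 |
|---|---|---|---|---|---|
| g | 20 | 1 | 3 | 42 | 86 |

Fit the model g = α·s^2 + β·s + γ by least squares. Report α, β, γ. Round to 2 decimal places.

α = 1.94, β = -1.23, γ = -0.71

Entries of XᵀX: Σs^2·s^2 = 3123, Σs^2·s = 449, Σs^2 = 87, Σs·s = 87, Σs = 11, Σ1 = 5.
For Xᵀg: Σs^2·g = 5456, Σs·g = 758, Σg = 152.
XᵀX·[α, β, γ]ᵀ = Xᵀg becomes [[3123, 449, 87]; [449, 87, 11]; [87, 11, 5]]·[α, β, γ]ᵀ = [5456, 758, 152]ᵀ.
Row-reducing yields α = 16856/8675, β = -10627/8675, γ = -1239/1735.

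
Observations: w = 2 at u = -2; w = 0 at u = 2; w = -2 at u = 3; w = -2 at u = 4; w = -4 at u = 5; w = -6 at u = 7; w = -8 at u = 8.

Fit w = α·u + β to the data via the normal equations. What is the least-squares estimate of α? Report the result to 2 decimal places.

With design matrix M, MᵀM = [[171, 27]; [27, 7]] and Mᵀw = [-144, -20]ᵀ.
det = 171·7 − 27² = 468.
α = ((-144)·7 − 27·(-20))/468 = -1; β = (171·(-20) − 27·(-144))/468 = 1.

α = -1.00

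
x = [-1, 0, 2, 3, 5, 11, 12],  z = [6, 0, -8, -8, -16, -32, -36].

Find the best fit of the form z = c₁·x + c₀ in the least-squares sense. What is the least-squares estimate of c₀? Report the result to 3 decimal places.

c₀ = 0.493

Compute the Gram sums: Σx·x = 304, Σx = 32, Σ1 = 7.
For Mᵀz: Σx·z = -910, Σz = -94.
Normal equations: [[304, 32]; [32, 7]]·[c₁, c₀]ᵀ = [-910, -94]ᵀ.
Determinant 304·7 − 32² = 1104.
c₁ = ((-910)·7 − 32·(-94))/1104 = -1681/552; c₀ = (304·(-94) − 32·(-910))/1104 = 34/69.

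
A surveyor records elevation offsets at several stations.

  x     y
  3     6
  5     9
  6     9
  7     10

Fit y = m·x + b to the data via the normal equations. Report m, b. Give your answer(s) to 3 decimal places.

MᵀM·[m, b]ᵀ = Mᵀy reads: 119·m + 21·b = 187;  21·m + 4·b = 34.
Eliminating b: 4·(row 1) − 21·(row 2) gives 35·m = 4·187 − 21·34 = 34, so m = 34/35.
Then b = (34 − 21·(34/35))/4 = 17/5.

m = 0.971, b = 3.400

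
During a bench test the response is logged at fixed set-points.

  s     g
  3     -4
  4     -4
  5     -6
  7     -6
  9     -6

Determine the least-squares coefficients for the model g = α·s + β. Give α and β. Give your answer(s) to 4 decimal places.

α = -0.3621, β = -3.1724

From the data, Σs·s = 180, Σs = 28, Σ1 = 5.
Right-hand side: Σs·g = -154, Σg = -26.
Normal equations: [[180, 28]; [28, 5]]·[α, β]ᵀ = [-154, -26]ᵀ.
det = 180·5 − 28² = 116.
α = ((-154)·5 − 28·(-26))/116 = -21/58; β = (180·(-26) − 28·(-154))/116 = -92/29.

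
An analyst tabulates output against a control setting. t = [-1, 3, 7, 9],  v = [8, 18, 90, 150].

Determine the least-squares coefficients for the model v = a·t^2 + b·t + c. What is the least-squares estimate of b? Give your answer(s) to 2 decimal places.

Setting ∂/∂a … = 0 gives: 9044·a + 1098·b + 140·c = 16730;  1098·a + 140·b + 18·c = 2026;  140·a + 18·b + 4·c = 266.
(Σt^2·t^2 = 9044, Σt^2·t = 1098, Σt^2 = 140, Σt·t = 140, Σt = 18, Σ1 = 4, Σt^2·v = 16730, Σt·v = 2026, Σv = 266.)
Inverting the 3×3 Gram matrix, [a, b, c]ᵀ = [3113/1592, -581/398, 7371/1592]ᵀ.

b = -1.46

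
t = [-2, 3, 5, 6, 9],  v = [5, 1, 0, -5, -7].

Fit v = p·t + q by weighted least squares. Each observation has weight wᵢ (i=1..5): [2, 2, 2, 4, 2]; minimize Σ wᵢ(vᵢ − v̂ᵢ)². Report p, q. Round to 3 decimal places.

Normal-equation sums: Σwᵢ·t·t = 382, Σwᵢ·t = 54, Σwᵢ·1 = 12.
And Σwᵢ·t·v = -260, Σwᵢ·v = -22.
MᵀWM·[p, q]ᵀ = MᵀWv becomes [[382, 54]; [54, 12]]·[p, q]ᵀ = [-260, -22]ᵀ.
Δ = 382·12 − 54² = 1668.
p = ((-260)·12 − 54·(-22))/1668 = -161/139; q = (382·(-22) − 54·(-260))/1668 = 1409/417.

p = -1.158, q = 3.379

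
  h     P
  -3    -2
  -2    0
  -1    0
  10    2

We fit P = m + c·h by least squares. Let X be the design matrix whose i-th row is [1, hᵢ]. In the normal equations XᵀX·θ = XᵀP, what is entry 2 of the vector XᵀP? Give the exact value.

26

Entry 2 ↔ basis h, so (XᵀP)_{2} = Σᵢ (h)·Pᵢ = (-3)·(-2) + (-2)·(0) + (-1)·(0) + (10)·(2) = 26.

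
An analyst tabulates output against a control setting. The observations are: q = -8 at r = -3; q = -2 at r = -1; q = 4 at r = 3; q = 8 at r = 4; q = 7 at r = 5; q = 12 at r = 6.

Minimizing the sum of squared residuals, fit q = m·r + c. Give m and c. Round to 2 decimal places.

m = 2.02, c = -1.22

Normal-equation sums: Σr·r = 96, Σr = 14, Σ1 = 6.
For Aᵀq: Σr·q = 177, Σq = 21.
So AᵀA·[m, c]ᵀ = Aᵀq: [[96, 14]; [14, 6]]·[m, c]ᵀ = [177, 21]ᵀ.
det = 96·6 − 14² = 380.
m = (177·6 − 14·21)/380 = 192/95; c = (96·21 − 14·177)/380 = -231/190.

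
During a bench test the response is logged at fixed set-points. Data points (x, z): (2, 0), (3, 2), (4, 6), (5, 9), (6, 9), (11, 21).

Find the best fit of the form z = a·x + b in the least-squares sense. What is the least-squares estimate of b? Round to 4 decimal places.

b = -4.0754

Setting ∂/∂a … = 0 gives: 211·a + 31·b = 360;  31·a + 6·b = 47.
(Σx·x = 211, Σx = 31, Σ1 = 6, Σx·z = 360, Σz = 47.)
Δ = 211·6 − 31² = 305.
a = (360·6 − 31·47)/305 = 703/305; b = (211·47 − 31·360)/305 = -1243/305.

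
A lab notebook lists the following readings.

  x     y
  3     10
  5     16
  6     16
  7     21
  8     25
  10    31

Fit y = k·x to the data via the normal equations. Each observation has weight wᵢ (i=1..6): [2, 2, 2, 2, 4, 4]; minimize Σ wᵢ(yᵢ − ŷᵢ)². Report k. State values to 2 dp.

k = 3.07

With design matrix M, MᵀWM = [[894]] and MᵀWy = [2746]ᵀ.
k = 2746/894 = 3.07159.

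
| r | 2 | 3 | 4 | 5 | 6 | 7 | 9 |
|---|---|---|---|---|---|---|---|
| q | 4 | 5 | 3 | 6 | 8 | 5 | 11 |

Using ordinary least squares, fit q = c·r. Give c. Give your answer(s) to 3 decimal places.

Setting ∂/∂c … = 0 gives: 220·c = 247.
Hence c = 247 / 220 ≈ 1.12273.

c = 1.123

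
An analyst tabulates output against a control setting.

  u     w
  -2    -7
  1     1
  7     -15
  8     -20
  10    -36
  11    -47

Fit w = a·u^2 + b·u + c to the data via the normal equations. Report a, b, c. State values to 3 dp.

a = -0.561, b = 2.002, c = -0.669

Sums needed: Σu^2·u^2 = 31155, Σu^2·u = 3179, Σu^2 = 339, Σu·u = 339, Σu = 35, Σ1 = 6.
For Xᵀw: Σu^2·w = -11329, Σu·w = -1127, Σw = -124.
XᵀX·[a, b, c]ᵀ = Xᵀw becomes [[31155, 3179, 339]; [3179, 339, 35]; [339, 35, 6]]·[a, b, c]ᵀ = [-11329, -1127, -124]ᵀ.
Solving the 3×3 system (Gaussian elimination) gives a = -97879/174600, b = 38831/19400, c = -14608/21825.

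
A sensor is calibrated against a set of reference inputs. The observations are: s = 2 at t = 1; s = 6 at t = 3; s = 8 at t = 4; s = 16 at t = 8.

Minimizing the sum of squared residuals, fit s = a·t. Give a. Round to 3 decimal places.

a = 2.000

Compute the Gram sums: Σt·t = 90.
Moment sums: Σt·s = 180.
XᵀX·[a]ᵀ = Xᵀs becomes [[90]]·[a]ᵀ = [180]ᵀ.
a = 180/90 = 2.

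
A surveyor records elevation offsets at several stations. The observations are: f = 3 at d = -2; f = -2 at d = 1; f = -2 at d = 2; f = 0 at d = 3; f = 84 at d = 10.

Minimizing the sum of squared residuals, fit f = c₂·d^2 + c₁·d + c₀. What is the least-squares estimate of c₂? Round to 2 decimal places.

Normal-equation sums: Σd^2·d^2 = 10114, Σd^2·d = 1028, Σd^2 = 118, Σd·d = 118, Σd = 14, Σ1 = 5.
Moment sums: Σd^2·f = 8402, Σd·f = 828, Σf = 83.
MᵀM·[c₂, c₁, c₀]ᵀ = Mᵀf becomes [[10114, 1028, 118]; [1028, 118, 14]; [118, 14, 5]]·[c₂, c₁, c₀]ᵀ = [8402, 828, 83]ᵀ.
Solving the 3×3 system (Gaussian elimination) gives c₂ = 115292/113619, c₁ = -161881/113619, c₀ = -127183/37873.

c₂ = 1.01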